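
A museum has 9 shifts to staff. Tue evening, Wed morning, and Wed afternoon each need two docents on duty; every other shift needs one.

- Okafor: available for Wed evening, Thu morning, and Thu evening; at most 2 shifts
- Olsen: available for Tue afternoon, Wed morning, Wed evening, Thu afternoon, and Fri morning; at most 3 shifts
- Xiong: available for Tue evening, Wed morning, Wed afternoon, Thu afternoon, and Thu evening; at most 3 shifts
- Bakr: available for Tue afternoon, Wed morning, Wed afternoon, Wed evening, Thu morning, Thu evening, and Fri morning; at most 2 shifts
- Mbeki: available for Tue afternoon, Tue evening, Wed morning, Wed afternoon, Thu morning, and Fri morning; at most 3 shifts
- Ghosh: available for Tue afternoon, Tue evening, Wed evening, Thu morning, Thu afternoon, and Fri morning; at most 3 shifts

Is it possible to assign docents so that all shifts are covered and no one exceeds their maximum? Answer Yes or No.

Yes

One valid schedule: Tue afternoon→Olsen, Tue evening→Xiong+Mbeki, Wed morning→Xiong+Mbeki, Wed afternoon→Xiong+Bakr, Wed evening→Okafor, Thu morning→Bakr, Thu afternoon→Olsen, Thu evening→Okafor, Fri morning→Olsen.
Loads: Okafor 2/2, Olsen 3/3, Xiong 3/3, Bakr 2/2, Mbeki 2/3, Ghosh 0/3 — all within limits.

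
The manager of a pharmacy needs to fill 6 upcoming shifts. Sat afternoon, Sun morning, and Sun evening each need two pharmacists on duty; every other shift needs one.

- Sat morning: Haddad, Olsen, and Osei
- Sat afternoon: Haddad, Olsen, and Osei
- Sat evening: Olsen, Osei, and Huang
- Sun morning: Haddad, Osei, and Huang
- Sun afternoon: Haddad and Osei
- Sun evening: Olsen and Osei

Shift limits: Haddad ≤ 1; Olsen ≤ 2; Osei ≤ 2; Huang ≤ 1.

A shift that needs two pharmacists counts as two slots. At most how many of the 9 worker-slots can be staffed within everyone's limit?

6

Total capacity across all pharmacists is 1+2+2+1 = 6, and 9 slots are needed, so at most 6 can be filled.
An assignment achieving 6: Sat morning→Olsen, Sat afternoon→Osei, Sat evening→Huang, Sun afternoon→Haddad, Sun evening→Olsen+Osei.
Loads: Haddad 1/1, Olsen 2/2, Osei 2/2, Huang 1/1.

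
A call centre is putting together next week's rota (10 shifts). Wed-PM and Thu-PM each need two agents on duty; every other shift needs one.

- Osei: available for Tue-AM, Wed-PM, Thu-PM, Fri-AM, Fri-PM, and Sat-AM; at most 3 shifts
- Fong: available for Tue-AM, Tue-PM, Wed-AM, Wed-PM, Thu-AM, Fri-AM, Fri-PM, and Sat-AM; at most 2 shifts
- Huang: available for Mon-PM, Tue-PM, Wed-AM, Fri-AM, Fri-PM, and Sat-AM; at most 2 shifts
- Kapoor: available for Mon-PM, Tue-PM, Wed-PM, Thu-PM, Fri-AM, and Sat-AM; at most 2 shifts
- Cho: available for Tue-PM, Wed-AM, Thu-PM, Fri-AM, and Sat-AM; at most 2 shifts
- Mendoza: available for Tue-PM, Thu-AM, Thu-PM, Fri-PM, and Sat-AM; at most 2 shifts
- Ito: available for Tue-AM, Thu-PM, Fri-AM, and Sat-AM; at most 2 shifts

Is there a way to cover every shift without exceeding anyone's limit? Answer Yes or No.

One valid schedule: Mon-PM→Huang, Tue-AM→Osei, Tue-PM→Huang, Wed-AM→Fong, Wed-PM→Osei+Kapoor, Thu-AM→Fong, Thu-PM→Cho+Mendoza, Fri-AM→Kapoor, Fri-PM→Osei, Sat-AM→Cho.
Loads: Osei 3/3, Fong 2/2, Huang 2/2, Kapoor 2/2, Cho 2/2, Mendoza 1/2, Ito 0/2 — all within limits.

Yes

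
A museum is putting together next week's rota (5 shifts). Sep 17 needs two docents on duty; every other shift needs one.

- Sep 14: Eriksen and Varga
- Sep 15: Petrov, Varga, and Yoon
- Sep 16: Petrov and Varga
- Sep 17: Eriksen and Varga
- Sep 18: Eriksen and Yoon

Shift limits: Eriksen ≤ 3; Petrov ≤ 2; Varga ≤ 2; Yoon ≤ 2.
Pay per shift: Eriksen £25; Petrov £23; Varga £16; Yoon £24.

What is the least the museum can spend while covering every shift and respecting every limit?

£127

Sep 17 can only be covered by Eriksen and Varga, so that assignment is forced.
Picking the cheapest available docent for each shift independently would cost £113, but that ignores the shift limits.
An optimal schedule: Sep 14→Varga, Sep 15→Petrov, Sep 16→Petrov, Sep 17→Varga+Eriksen, Sep 18→Yoon.
Total: 16 + 23 + 23 + 16 + 25 + 24 = £127.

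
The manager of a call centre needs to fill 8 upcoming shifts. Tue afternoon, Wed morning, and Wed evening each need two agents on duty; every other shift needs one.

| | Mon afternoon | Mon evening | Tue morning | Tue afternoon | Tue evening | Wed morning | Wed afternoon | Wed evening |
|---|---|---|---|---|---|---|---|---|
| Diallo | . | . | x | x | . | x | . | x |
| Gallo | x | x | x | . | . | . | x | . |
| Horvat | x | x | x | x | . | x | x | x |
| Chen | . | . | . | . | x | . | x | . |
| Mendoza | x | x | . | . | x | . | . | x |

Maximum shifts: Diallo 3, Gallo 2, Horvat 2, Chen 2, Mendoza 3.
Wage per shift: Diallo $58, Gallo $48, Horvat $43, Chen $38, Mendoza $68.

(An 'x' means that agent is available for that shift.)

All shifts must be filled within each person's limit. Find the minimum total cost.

$568

Tue afternoon can only be covered by Diallo and Horvat, so that assignment is forced.
Wed morning can only be covered by Diallo and Horvat, so that assignment is forced.
Picking the cheapest available agent for each shift independently would cost $508, but that ignores the shift limits.
An optimal schedule: Mon afternoon→Gallo, Mon evening→Mendoza, Tue morning→Gallo, Tue afternoon→Diallo+Horvat, Tue evening→Chen, Wed morning→Diallo+Horvat, Wed afternoon→Chen, Wed evening→Diallo+Mendoza.
Total: 48 + 68 + 48 + 58 + 43 + 38 + 58 + 43 + 38 + 58 + 68 = $568.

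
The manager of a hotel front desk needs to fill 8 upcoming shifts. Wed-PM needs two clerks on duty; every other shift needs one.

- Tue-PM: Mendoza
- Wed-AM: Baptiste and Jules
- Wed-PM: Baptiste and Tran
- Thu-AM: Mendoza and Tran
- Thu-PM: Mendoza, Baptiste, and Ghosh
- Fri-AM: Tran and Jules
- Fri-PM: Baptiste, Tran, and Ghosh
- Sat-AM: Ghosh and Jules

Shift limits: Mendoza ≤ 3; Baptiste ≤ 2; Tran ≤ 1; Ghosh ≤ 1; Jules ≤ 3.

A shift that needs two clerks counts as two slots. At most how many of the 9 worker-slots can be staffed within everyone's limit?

Total capacity across all clerks is 3+2+1+1+3 = 10, and 9 slots are needed, so at most 9 can be filled.
An assignment achieving 9: Tue-PM→Mendoza, Wed-AM→Baptiste, Wed-PM→Baptiste+Tran, Thu-AM→Mendoza, Thu-PM→Mendoza, Fri-AM→Jules, Fri-PM→Ghosh, Sat-AM→Jules.
Loads: Mendoza 3/3, Baptiste 2/2, Tran 1/1, Ghosh 1/1, Jules 2/3.

9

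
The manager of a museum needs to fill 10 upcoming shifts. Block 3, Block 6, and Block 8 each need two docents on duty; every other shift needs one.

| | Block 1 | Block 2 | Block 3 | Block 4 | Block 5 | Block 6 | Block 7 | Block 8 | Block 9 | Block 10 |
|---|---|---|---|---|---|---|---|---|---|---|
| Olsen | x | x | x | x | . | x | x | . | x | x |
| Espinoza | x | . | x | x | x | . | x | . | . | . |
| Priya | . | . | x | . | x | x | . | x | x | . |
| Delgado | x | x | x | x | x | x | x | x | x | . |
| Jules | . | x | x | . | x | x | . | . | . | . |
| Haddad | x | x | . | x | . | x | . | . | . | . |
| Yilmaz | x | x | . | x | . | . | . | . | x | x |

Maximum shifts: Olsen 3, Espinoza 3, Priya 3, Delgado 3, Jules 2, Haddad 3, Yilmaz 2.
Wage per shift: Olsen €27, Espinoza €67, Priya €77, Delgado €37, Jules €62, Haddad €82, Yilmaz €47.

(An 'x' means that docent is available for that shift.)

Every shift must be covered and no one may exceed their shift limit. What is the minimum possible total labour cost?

Block 8 can only be covered by Priya and Delgado, so that assignment is forced.
Picking the cheapest available docent for each shift independently would cost €441, but that ignores the shift limits.
An optimal schedule: Block 1→Yilmaz, Block 2→Yilmaz, Block 3→Jules+Espinoza, Block 4→Espinoza, Block 5→Delgado, Block 6→Delgado+Jules, Block 7→Olsen, Block 8→Delgado+Priya, Block 9→Olsen, Block 10→Olsen.
Total: 47 + 47 + 62 + 67 + 67 + 37 + 37 + 62 + 27 + 37 + 77 + 27 + 27 = €621.

€621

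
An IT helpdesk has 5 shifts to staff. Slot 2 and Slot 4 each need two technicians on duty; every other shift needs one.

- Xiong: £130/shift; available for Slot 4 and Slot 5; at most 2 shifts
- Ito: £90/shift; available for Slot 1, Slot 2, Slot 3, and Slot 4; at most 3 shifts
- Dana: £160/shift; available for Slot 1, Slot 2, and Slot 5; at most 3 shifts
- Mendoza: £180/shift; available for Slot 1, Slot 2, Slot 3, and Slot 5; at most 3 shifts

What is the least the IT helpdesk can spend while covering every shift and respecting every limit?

Slot 4 can only be covered by Xiong and Ito, so that assignment is forced.
Picking the cheapest available technician for each shift independently would cost £780, but that ignores the shift limits.
An optimal schedule: Slot 1→Dana, Slot 2→Ito+Dana, Slot 3→Ito, Slot 4→Ito+Xiong, Slot 5→Xiong.
Total: 160 + 90 + 160 + 90 + 90 + 130 + 130 = £850.

£850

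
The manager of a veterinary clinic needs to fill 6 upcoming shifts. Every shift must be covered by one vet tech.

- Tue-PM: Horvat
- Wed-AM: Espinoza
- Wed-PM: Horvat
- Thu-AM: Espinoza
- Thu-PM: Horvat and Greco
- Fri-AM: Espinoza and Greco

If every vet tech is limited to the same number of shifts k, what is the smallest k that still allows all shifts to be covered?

With 3 vet techs and 6 worker-slots to fill, someone must work at least ⌈6/3⌉ = 2 shifts, so k ≥ 2.
k = 2 works: Tue-PM→Horvat, Wed-AM→Espinoza, Wed-PM→Horvat, Thu-AM→Espinoza, Thu-PM→Greco, Fri-AM→Greco.
Loads: Horvat 2, Espinoza 2, Greco 2 — all ≤ 2.

2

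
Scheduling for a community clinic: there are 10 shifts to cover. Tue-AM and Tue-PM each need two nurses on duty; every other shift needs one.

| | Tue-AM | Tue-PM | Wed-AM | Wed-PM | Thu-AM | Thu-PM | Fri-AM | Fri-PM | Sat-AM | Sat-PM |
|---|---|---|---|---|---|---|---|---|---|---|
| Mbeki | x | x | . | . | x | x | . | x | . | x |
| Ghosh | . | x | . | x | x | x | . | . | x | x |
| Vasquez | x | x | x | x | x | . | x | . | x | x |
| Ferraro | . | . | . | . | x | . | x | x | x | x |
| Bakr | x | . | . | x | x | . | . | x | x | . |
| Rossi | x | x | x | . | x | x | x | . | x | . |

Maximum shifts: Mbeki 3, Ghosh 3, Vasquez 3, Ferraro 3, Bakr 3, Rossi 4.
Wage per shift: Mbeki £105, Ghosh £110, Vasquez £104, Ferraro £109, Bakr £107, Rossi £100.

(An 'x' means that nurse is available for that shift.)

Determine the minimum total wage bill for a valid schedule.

Picking the cheapest available nurse for each shift independently would cost £1221, but that ignores the shift limits.
An optimal schedule: Tue-AM→Mbeki+Bakr, Tue-PM→Vasquez+Mbeki, Wed-AM→Rossi, Wed-PM→Vasquez, Thu-AM→Bakr, Thu-PM→Rossi, Fri-AM→Rossi, Fri-PM→Mbeki, Sat-AM→Rossi, Sat-PM→Vasquez.
Total: 105 + 107 + 104 + 105 + 100 + 104 + 107 + 100 + 100 + 105 + 100 + 104 = £1241.

£1241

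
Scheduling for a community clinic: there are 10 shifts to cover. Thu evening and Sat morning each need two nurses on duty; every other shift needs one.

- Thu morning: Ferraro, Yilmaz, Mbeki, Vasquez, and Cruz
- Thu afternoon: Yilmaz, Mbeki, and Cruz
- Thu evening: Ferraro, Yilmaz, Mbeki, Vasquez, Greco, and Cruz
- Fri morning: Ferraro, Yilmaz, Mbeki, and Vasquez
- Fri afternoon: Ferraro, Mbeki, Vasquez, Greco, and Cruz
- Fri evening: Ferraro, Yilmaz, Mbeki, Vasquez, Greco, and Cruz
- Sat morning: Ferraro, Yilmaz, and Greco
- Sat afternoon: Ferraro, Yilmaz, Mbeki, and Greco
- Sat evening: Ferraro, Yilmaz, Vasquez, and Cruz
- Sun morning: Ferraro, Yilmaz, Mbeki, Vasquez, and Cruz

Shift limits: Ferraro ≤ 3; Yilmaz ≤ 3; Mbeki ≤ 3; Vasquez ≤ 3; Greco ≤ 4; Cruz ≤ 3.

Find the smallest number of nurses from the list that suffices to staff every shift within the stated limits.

4

12 slots to fill and no one can take more than 4, so at least ⌈12/4⌉ = 3 nurses are needed.
Any 3 nurses together have capacity at most 4+3+3 = 10 < 12 slots, so 3 can never suffice.
Ferraro, Yilmaz, Mbeki, and Vasquez alone can cover everything: Thu morning→Mbeki, Thu afternoon→Yilmaz, Thu evening→Mbeki+Vasquez, Fri morning→Mbeki, Fri afternoon→Ferraro, Fri evening→Vasquez, Sat morning→Ferraro+Yilmaz, Sat afternoon→Ferraro, Sat evening→Yilmaz, Sun morning→Vasquez.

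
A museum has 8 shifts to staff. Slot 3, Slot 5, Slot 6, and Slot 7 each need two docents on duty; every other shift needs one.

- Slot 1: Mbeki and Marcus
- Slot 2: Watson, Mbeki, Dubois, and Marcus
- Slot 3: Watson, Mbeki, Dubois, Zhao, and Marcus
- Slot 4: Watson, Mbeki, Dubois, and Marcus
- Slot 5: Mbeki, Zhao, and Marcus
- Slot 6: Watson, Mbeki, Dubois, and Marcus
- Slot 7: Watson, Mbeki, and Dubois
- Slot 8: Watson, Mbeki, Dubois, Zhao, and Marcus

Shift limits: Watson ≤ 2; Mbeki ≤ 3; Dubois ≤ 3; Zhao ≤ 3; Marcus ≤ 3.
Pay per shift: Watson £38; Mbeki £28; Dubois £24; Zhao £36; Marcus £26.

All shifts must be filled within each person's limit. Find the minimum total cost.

£342

Picking the cheapest available docent for each shift independently would cost £304, but that ignores the shift limits.
An optimal schedule: Slot 1→Marcus, Slot 2→Dubois, Slot 3→Mbeki+Zhao, Slot 4→Dubois, Slot 5→Marcus+Zhao, Slot 6→Marcus+Mbeki, Slot 7→Dubois+Mbeki, Slot 8→Zhao.
Total: 26 + 24 + 28 + 36 + 24 + 26 + 36 + 26 + 28 + 24 + 28 + 36 = £342.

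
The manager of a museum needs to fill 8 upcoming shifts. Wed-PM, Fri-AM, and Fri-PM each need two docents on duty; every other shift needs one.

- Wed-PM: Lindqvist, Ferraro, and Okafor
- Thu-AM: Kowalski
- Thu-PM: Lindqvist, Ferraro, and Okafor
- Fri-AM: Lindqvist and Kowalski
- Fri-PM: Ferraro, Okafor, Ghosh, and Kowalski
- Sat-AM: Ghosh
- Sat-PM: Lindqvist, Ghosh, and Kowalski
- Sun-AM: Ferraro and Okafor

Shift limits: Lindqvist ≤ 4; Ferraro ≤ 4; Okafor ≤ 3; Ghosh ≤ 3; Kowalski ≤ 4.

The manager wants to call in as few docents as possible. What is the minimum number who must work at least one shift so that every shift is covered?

4

11 slots to fill and no one can take more than 4, so at least ⌈11/4⌉ = 3 docents are needed.
Shifts {Wed-PM, Thu-AM, Sat-AM} need 4 slots, but among the docents available for them (Lindqvist, Ferraro, Okafor, Ghosh, and Kowalski) any 3 together supply at most 3. So 3 docents are not enough.
Lindqvist, Ferraro, Ghosh, and Kowalski alone can cover everything: Wed-PM→Lindqvist+Ferraro, Thu-AM→Kowalski, Thu-PM→Lindqvist, Fri-AM→Lindqvist+Kowalski, Fri-PM→Ferraro+Ghosh, Sat-AM→Ghosh, Sat-PM→Lindqvist, Sun-AM→Ferraro.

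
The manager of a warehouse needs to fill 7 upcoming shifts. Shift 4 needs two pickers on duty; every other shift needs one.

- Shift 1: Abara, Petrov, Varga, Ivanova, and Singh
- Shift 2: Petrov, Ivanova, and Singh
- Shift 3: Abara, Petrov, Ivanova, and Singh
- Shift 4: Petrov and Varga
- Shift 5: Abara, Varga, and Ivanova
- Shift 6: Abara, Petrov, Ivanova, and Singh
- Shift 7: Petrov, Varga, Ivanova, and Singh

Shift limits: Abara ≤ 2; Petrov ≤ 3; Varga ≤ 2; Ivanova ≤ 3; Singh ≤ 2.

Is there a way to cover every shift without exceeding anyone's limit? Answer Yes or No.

Yes

Shift 4 can only be covered by Petrov and Varga, so that assignment is forced.
One valid schedule: Shift 1→Ivanova, Shift 2→Petrov, Shift 3→Abara, Shift 4→Petrov+Varga, Shift 5→Abara, Shift 6→Petrov, Shift 7→Varga.
Loads: Abara 2/2, Petrov 3/3, Varga 2/2, Ivanova 1/3, Singh 0/2 — all within limits.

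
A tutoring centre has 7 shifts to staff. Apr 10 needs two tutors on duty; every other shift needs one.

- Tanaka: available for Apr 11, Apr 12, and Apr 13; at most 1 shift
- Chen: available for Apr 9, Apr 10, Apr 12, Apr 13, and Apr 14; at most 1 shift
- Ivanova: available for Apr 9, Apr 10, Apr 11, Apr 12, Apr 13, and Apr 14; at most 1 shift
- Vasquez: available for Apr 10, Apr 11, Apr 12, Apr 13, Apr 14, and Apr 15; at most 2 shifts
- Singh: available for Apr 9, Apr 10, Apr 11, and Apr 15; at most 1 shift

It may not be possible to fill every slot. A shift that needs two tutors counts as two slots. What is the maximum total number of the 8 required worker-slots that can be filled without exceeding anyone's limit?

6

Total capacity across all tutors is 1+1+1+2+1 = 6, and 8 slots are needed, so at most 6 can be filled.
An assignment achieving 6: Apr 9→Chen, Apr 10→Vasquez+Singh, Apr 11→Tanaka, Apr 14→Ivanova, Apr 15→Vasquez.
Loads: Tanaka 1/1, Chen 1/1, Ivanova 1/1, Vasquez 2/2, Singh 1/1.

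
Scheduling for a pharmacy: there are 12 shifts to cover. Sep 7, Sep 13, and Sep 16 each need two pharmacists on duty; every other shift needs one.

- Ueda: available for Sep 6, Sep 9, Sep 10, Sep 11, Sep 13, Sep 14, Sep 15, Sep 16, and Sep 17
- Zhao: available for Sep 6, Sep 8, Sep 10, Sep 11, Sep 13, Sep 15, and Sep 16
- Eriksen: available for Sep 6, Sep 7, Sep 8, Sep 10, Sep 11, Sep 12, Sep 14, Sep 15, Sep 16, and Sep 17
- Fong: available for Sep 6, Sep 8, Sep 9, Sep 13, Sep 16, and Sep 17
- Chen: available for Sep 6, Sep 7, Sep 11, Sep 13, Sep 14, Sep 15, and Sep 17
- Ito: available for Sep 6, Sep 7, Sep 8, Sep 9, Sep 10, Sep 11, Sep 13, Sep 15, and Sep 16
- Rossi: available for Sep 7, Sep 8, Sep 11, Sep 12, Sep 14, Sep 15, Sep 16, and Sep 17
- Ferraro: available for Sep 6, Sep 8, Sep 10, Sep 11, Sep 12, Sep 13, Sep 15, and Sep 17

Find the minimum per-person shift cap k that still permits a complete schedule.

With 8 pharmacists and 15 worker-slots to fill, someone must work at least ⌈15/8⌉ = 2 shifts, so k ≥ 2.
k = 2 works: Sep 6→Fong, Sep 7→Eriksen+Chen, Sep 8→Zhao, Sep 9→Ueda, Sep 10→Zhao, Sep 11→Chen, Sep 12→Eriksen, Sep 13→Ito+Ferraro, Sep 14→Ueda, Sep 15→Rossi, Sep 16→Ito+Rossi, Sep 17→Fong.
Loads: Ueda 2, Zhao 2, Eriksen 2, Fong 2, Chen 2, Ito 2, Rossi 2, Ferraro 1 — all ≤ 2.

2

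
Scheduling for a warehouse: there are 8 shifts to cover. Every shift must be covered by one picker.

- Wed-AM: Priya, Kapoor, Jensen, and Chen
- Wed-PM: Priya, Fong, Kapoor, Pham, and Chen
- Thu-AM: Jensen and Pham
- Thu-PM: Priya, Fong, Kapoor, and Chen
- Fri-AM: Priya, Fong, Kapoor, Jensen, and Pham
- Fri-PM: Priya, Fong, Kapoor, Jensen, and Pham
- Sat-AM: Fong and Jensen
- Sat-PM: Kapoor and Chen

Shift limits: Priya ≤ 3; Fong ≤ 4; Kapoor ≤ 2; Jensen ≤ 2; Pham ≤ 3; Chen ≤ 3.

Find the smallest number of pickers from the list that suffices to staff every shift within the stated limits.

3

8 slots to fill and no one can take more than 4, so at least ⌈8/4⌉ = 2 pickers are needed.
Any 2 pickers together have capacity at most 4+3 = 7 < 8 slots, so 2 can never suffice.
Priya, Jensen, and Chen alone can cover everything: Wed-AM→Chen, Wed-PM→Priya, Thu-AM→Jensen, Thu-PM→Chen, Fri-AM→Priya, Fri-PM→Priya, Sat-AM→Jensen, Sat-PM→Chen.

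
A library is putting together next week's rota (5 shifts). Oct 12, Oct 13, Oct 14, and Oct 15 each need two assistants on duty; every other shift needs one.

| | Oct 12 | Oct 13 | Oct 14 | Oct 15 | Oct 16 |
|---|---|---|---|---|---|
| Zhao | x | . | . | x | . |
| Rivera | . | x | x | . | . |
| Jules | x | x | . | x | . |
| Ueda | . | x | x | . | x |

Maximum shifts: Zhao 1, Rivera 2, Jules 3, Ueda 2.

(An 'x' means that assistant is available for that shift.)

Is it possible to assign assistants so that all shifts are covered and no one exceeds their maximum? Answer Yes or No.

Shifts {Oct 12, Oct 15} need 4 worker-slots in total, but the assistants available for any of those shifts (Zhao and Jules) can supply at most 3 among them. So no valid schedule exists.

No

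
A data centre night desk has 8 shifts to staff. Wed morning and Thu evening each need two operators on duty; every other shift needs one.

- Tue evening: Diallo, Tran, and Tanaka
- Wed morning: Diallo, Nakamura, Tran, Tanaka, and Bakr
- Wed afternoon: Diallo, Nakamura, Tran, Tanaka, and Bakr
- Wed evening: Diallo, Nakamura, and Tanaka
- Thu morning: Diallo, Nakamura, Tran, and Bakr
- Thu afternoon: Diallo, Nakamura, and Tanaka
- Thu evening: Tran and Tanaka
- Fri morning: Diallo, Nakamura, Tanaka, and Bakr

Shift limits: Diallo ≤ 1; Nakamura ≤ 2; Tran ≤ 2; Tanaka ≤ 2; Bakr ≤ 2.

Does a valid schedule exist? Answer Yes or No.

No

Total capacity is 1+2+2+2+2 = 9 but 10 worker-slots are needed — infeasible.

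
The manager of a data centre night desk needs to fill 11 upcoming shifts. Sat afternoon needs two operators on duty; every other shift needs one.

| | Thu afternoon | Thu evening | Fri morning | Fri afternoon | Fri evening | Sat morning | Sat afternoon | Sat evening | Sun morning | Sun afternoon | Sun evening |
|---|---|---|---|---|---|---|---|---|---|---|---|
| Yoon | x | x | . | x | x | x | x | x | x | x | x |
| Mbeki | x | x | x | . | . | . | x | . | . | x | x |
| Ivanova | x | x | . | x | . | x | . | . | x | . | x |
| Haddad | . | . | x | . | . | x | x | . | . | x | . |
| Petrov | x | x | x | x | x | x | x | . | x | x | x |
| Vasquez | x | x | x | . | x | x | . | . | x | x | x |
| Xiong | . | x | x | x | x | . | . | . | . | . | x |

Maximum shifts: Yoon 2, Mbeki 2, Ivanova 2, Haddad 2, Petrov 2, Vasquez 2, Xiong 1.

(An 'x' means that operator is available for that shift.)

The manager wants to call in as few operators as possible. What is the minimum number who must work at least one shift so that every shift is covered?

6

12 slots to fill and no one can take more than 2, so at least ⌈12/2⌉ = 6 operators are needed.
Yoon, Mbeki, Ivanova, Haddad, Petrov, and Vasquez alone can cover everything: Thu afternoon→Mbeki, Thu evening→Ivanova, Fri morning→Mbeki, Fri afternoon→Yoon, Fri evening→Petrov, Sat morning→Haddad, Sat afternoon→Haddad+Petrov, Sat evening→Yoon, Sun morning→Ivanova, Sun afternoon→Vasquez, Sun evening→Vasquez.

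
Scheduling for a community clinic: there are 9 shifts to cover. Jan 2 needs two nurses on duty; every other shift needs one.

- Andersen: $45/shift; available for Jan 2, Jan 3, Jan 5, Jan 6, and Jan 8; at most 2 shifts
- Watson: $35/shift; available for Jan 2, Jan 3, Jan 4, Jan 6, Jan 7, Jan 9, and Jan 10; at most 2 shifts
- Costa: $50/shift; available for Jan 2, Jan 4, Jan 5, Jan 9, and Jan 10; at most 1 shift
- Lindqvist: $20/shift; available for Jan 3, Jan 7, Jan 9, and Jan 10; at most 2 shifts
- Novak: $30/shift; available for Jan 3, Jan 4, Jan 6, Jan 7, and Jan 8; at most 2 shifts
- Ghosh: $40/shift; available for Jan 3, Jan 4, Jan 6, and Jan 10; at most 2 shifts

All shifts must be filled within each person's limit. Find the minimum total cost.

$340

Picking the cheapest available nurse for each shift independently would cost $295, but that ignores the shift limits.
An optimal schedule: Jan 2→Watson+Andersen, Jan 3→Ghosh, Jan 4→Novak, Jan 5→Andersen, Jan 6→Watson, Jan 7→Lindqvist, Jan 8→Novak, Jan 9→Lindqvist, Jan 10→Ghosh.
Total: 35 + 45 + 40 + 30 + 45 + 35 + 20 + 30 + 20 + 40 = $340.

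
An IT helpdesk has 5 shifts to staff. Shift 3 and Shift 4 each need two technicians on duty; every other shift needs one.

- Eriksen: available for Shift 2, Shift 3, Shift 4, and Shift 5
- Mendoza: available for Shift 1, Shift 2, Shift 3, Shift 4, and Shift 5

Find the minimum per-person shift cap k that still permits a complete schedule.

4

With 2 technicians and 7 worker-slots to fill, someone must work at least ⌈7/2⌉ = 4 shifts, so k ≥ 4.
k = 4 works: Shift 1→Mendoza, Shift 2→Eriksen, Shift 3→Eriksen+Mendoza, Shift 4→Eriksen+Mendoza, Shift 5→Eriksen.
Loads: Eriksen 4, Mendoza 3 — all ≤ 4.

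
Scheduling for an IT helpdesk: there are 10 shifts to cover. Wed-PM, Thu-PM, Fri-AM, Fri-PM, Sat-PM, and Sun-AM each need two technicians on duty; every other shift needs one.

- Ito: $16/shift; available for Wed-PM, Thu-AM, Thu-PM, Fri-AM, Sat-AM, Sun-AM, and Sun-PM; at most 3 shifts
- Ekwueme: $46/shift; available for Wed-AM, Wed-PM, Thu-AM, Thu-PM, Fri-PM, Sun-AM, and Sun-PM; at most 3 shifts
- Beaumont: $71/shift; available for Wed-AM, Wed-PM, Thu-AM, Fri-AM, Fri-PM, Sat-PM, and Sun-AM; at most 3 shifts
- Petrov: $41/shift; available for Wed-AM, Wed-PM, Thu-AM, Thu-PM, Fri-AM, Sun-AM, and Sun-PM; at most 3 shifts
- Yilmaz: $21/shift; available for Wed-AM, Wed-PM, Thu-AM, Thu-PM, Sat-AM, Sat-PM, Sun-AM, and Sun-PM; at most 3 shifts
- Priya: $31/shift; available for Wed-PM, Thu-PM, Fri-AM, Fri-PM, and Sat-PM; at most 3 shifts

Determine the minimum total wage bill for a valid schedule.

$536

Picking the cheapest available technician for each shift independently would cost $356, but that ignores the shift limits.
An optimal schedule: Wed-AM→Yilmaz, Wed-PM→Ekwueme+Beaumont, Thu-AM→Ito, Thu-PM→Yilmaz+Petrov, Fri-AM→Priya+Petrov, Fri-PM→Priya+Ekwueme, Sat-AM→Ito, Sat-PM→Yilmaz+Priya, Sun-AM→Petrov+Ekwueme, Sun-PM→Ito.
Total: 21 + 46 + 71 + 16 + 21 + 41 + 31 + 41 + 31 + 46 + 16 + 21 + 31 + 41 + 46 + 16 = $536.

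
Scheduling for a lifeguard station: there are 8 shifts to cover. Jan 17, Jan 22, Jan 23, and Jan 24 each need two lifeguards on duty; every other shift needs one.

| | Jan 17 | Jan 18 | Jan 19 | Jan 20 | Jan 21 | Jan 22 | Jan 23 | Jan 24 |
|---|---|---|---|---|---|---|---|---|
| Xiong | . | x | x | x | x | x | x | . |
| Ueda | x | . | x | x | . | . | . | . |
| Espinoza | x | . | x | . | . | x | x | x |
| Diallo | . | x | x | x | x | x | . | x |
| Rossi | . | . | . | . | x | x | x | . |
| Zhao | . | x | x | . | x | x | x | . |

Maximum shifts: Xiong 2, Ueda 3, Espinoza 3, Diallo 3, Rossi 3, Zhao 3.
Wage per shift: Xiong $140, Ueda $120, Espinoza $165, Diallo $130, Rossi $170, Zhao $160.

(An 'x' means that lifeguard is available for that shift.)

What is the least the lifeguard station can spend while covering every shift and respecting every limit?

Jan 17 can only be covered by Ueda and Espinoza, so that assignment is forced.
Jan 24 can only be covered by Espinoza and Diallo, so that assignment is forced.
Picking the cheapest available lifeguard for each shift independently would cost $1650, but that ignores the shift limits.
An optimal schedule: Jan 17→Ueda+Espinoza, Jan 18→Diallo, Jan 19→Ueda, Jan 20→Ueda, Jan 21→Diallo, Jan 22→Xiong+Zhao, Jan 23→Xiong+Zhao, Jan 24→Diallo+Espinoza.
Total: 120 + 165 + 130 + 120 + 120 + 130 + 140 + 160 + 140 + 160 + 130 + 165 = $1680.

$1680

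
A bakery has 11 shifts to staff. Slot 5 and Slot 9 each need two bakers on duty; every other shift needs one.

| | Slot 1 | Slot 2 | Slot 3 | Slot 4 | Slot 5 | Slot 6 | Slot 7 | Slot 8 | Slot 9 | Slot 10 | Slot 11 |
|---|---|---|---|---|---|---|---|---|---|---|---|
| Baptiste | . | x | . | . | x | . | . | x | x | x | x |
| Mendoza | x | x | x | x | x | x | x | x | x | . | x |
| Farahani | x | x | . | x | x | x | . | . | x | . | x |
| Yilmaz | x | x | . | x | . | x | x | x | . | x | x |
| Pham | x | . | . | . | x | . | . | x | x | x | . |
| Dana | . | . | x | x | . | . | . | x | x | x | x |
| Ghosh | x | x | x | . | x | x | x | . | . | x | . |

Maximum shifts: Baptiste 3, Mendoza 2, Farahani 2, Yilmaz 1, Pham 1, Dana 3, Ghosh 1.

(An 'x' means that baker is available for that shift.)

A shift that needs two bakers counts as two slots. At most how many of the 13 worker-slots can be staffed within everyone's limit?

13

Total capacity across all bakers is 3+2+2+1+1+3+1 = 13, and 13 slots are needed, so at most 13 can be filled.
An assignment achieving 13: Slot 1→Yilmaz, Slot 2→Baptiste, Slot 3→Mendoza, Slot 4→Farahani, Slot 5→Baptiste+Pham, Slot 6→Farahani, Slot 7→Mendoza, Slot 8→Dana, Slot 9→Baptiste+Dana, Slot 10→Ghosh, Slot 11→Dana.
Loads: Baptiste 3/3, Mendoza 2/2, Farahani 2/2, Yilmaz 1/1, Pham 1/1, Dana 3/3, Ghosh 1/1.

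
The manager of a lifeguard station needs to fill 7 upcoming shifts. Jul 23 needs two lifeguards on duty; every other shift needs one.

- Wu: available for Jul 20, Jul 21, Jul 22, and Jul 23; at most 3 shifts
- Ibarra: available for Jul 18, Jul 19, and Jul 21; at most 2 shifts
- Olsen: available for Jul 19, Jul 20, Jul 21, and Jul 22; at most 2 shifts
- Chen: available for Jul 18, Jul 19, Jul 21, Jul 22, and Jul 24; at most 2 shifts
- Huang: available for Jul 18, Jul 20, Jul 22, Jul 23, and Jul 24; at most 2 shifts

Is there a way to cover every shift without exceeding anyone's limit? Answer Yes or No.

Jul 23 can only be covered by Wu and Huang, so that assignment is forced.
One valid schedule: Jul 18→Ibarra, Jul 19→Ibarra, Jul 20→Wu, Jul 21→Wu, Jul 22→Olsen, Jul 23→Wu+Huang, Jul 24→Chen.
Loads: Wu 3/3, Ibarra 2/2, Olsen 1/2, Chen 1/2, Huang 1/2 — all within limits.

Yes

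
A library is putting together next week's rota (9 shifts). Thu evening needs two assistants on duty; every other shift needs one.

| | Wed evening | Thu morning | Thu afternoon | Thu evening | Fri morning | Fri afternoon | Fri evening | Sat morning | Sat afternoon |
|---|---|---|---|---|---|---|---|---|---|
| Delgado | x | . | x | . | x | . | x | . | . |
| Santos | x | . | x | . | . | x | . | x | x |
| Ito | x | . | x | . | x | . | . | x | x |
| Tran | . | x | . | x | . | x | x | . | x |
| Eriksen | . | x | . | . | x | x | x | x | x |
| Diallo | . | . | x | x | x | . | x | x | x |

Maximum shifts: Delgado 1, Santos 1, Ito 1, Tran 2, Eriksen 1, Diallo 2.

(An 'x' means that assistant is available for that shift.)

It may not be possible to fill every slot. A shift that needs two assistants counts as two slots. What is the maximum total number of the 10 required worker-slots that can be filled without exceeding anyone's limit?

8

Total capacity across all assistants is 1+1+1+2+1+2 = 8, and 10 slots are needed, so at most 8 can be filled.
An assignment achieving 8: Wed evening→Delgado, Thu morning→Tran, Thu afternoon→Ito, Thu evening→Tran+Diallo, Fri morning→Eriksen, Fri afternoon→Santos, Fri evening→Diallo.
Loads: Delgado 1/1, Santos 1/1, Ito 1/1, Tran 2/2, Eriksen 1/1, Diallo 2/2.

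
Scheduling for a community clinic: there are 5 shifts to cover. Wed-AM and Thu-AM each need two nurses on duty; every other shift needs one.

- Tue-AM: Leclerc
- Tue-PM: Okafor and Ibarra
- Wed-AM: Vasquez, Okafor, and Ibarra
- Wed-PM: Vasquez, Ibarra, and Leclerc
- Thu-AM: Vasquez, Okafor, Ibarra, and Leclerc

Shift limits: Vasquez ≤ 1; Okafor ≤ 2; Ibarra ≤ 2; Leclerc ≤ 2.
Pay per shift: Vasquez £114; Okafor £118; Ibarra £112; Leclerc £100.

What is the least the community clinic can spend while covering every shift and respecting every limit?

Tue-AM can only be covered by Leclerc, so that assignment is forced.
Picking the cheapest available nurse for each shift independently would cost £750, but that ignores the shift limits.
An optimal schedule: Tue-AM→Leclerc, Tue-PM→Okafor, Wed-AM→Vasquez+Okafor, Wed-PM→Ibarra, Thu-AM→Ibarra+Leclerc.
Total: 100 + 118 + 114 + 118 + 112 + 112 + 100 = £774.

£774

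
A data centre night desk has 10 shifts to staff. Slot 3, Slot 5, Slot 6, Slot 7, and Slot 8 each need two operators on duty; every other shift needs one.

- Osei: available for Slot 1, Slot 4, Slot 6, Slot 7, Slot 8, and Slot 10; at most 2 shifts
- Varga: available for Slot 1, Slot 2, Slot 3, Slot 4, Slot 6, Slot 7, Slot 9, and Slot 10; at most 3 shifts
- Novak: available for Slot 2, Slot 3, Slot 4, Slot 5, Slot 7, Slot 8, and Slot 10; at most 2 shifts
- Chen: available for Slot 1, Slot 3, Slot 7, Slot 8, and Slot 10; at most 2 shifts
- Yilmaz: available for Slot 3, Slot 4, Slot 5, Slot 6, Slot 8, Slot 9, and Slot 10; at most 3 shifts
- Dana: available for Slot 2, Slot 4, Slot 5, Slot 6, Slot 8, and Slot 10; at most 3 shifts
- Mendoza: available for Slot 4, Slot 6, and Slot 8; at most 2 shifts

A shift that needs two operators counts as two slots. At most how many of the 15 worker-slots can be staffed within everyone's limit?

Total capacity across all operators is 2+3+2+2+3+3+2 = 17, and 15 slots are needed, so at most 15 can be filled.
An assignment achieving 15: Slot 1→Osei, Slot 2→Varga, Slot 3→Varga+Novak, Slot 4→Yilmaz, Slot 5→Novak+Yilmaz, Slot 6→Yilmaz+Dana, Slot 7→Osei+Chen, Slot 8→Chen+Dana, Slot 9→Varga, Slot 10→Dana.
Loads: Osei 2/2, Varga 3/3, Novak 2/2, Chen 2/2, Yilmaz 3/3, Dana 3/3, Mendoza 0/2.

15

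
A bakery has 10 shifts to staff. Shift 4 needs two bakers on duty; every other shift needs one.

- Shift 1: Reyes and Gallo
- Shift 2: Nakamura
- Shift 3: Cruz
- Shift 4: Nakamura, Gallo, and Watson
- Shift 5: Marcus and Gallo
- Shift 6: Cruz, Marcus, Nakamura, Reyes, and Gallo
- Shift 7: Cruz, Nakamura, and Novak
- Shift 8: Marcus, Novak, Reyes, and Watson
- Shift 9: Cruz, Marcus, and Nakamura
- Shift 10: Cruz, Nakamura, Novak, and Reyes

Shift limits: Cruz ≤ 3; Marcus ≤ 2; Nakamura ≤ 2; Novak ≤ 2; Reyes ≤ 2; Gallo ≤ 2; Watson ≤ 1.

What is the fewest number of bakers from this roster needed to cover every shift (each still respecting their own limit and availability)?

11 slots to fill and no one can take more than 3, so at least ⌈11/3⌉ = 4 bakers are needed.
Any 4 bakers together have capacity at most 3+2+2+2 = 9 < 11 slots, so 4 can never suffice.
Cruz, Marcus, Nakamura, Novak, and Gallo alone can cover everything: Shift 1→Gallo, Shift 2→Nakamura, Shift 3→Cruz, Shift 4→Nakamura+Gallo, Shift 5→Marcus, Shift 6→Cruz, Shift 7→Novak, Shift 8→Marcus, Shift 9→Cruz, Shift 10→Novak.

5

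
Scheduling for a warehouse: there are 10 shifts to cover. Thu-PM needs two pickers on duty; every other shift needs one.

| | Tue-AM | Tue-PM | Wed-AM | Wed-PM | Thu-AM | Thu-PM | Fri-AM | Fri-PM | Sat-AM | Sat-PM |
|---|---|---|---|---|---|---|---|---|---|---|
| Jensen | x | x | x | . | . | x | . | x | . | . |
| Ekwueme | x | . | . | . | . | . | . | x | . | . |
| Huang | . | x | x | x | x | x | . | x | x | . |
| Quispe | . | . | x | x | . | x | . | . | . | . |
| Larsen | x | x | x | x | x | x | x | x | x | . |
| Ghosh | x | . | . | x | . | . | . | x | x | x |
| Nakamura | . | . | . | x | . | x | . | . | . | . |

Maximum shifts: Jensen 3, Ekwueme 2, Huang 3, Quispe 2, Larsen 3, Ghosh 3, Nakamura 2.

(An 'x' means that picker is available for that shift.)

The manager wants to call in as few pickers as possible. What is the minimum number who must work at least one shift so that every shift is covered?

11 slots to fill and no one can take more than 3, so at least ⌈11/3⌉ = 4 pickers are needed.
Jensen, Ekwueme, Larsen, and Ghosh alone can cover everything: Tue-AM→Ekwueme, Tue-PM→Jensen, Wed-AM→Jensen, Wed-PM→Ghosh, Thu-AM→Larsen, Thu-PM→Jensen+Larsen, Fri-AM→Larsen, Fri-PM→Ekwueme, Sat-AM→Ghosh, Sat-PM→Ghosh.

4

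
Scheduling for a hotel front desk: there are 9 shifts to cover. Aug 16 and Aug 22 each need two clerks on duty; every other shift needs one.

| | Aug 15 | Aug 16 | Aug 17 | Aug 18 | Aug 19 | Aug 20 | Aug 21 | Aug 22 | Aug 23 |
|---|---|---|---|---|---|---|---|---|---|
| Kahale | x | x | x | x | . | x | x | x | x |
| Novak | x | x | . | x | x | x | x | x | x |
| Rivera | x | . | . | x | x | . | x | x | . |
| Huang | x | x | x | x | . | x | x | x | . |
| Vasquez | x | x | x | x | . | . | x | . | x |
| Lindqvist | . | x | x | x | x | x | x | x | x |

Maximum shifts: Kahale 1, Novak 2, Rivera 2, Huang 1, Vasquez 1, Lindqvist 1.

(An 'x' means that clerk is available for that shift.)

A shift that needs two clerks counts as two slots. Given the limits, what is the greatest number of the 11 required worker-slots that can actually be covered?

8

Total capacity across all clerks is 1+2+2+1+1+1 = 8, and 11 slots are needed, so at most 8 can be filled.
An assignment achieving 8: Aug 15→Rivera, Aug 16→Huang+Lindqvist, Aug 17→Kahale, Aug 19→Novak, Aug 20→Novak, Aug 22→Rivera, Aug 23→Vasquez.
Loads: Kahale 1/1, Novak 2/2, Rivera 2/2, Huang 1/1, Vasquez 1/1, Lindqvist 1/1.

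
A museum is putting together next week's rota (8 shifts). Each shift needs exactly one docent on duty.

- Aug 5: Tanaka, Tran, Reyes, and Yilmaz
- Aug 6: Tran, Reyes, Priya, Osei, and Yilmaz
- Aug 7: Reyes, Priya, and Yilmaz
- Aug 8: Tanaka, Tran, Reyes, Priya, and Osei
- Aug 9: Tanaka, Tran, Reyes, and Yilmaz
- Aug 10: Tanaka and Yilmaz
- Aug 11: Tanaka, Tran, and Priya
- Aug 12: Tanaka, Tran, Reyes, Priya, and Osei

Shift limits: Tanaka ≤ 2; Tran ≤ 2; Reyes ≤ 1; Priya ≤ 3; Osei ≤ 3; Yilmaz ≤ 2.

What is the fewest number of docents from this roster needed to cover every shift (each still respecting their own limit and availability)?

4

8 slots to fill and no one can take more than 3, so at least ⌈8/3⌉ = 3 docents are needed.
No set of 3 docents can cover every shift (each such set leaves at least one shift with no one available or exceeds a cap).
Tanaka, Tran, Reyes, and Priya alone can cover everything: Aug 5→Tanaka, Aug 6→Tran, Aug 7→Reyes, Aug 8→Priya, Aug 9→Tran, Aug 10→Tanaka, Aug 11→Priya, Aug 12→Priya.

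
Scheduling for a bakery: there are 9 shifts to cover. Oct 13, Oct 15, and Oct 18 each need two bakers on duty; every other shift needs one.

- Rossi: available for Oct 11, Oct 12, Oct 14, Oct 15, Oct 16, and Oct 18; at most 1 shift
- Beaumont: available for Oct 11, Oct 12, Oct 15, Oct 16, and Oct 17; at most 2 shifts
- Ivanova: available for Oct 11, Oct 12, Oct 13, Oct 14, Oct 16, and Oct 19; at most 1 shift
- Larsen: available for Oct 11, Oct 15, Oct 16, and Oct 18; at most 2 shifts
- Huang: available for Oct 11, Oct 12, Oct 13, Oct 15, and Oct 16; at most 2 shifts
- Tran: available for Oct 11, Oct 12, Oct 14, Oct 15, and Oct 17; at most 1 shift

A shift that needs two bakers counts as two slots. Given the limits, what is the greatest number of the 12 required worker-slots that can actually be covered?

Total capacity across all bakers is 1+2+1+2+2+1 = 9, and 12 slots are needed, so at most 9 can be filled.
An assignment achieving 9: Oct 12→Beaumont, Oct 13→Huang, Oct 14→Tran, Oct 15→Larsen+Huang, Oct 17→Beaumont, Oct 18→Rossi+Larsen, Oct 19→Ivanova.
Loads: Rossi 1/1, Beaumont 2/2, Ivanova 1/1, Larsen 2/2, Huang 2/2, Tran 1/1.

9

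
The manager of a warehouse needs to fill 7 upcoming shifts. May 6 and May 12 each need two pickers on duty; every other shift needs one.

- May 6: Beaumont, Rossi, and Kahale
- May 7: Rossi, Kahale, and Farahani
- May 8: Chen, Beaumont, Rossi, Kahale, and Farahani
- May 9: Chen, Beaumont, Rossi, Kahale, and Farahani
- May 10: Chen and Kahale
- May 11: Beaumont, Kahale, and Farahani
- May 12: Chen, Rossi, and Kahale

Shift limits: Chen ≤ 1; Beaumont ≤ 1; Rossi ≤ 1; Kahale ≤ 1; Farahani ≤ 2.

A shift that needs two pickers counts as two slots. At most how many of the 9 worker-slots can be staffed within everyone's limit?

Total capacity across all pickers is 1+1+1+1+2 = 6, and 9 slots are needed, so at most 6 can be filled.
An assignment achieving 6: May 6→Beaumont+Rossi, May 7→Kahale, May 8→Farahani, May 10→Chen, May 11→Farahani.
Loads: Chen 1/1, Beaumont 1/1, Rossi 1/1, Kahale 1/1, Farahani 2/2.

6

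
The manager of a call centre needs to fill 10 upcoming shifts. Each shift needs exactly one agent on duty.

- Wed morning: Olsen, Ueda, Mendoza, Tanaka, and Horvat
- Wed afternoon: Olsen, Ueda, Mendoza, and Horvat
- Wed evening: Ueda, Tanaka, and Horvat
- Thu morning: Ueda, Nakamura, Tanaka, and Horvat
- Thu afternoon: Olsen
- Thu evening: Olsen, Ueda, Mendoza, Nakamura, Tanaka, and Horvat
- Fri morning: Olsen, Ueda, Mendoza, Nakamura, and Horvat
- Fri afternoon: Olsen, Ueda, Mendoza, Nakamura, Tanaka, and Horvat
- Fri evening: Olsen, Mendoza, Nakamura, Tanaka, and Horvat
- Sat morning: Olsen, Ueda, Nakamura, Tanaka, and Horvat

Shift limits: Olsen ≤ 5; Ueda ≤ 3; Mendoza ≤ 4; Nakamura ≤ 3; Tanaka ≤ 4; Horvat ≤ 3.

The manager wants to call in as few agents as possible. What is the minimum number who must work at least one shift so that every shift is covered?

3

10 slots to fill and no one can take more than 5, so at least ⌈10/5⌉ = 2 agents are needed.
Any 2 agents together have capacity at most 5+4 = 9 < 10 slots, so 2 can never suffice.
Olsen, Ueda, and Mendoza alone can cover everything: Wed morning→Olsen, Wed afternoon→Olsen, Wed evening→Ueda, Thu morning→Ueda, Thu afternoon→Olsen, Thu evening→Ueda, Fri morning→Mendoza, Fri afternoon→Mendoza, Fri evening→Olsen, Sat morning→Olsen.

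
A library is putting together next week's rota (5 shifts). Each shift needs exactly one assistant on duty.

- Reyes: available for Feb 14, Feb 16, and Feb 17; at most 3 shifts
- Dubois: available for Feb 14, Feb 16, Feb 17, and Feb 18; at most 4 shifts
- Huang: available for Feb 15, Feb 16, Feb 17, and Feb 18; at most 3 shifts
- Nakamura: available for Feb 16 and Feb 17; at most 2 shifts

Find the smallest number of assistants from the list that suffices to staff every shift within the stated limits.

5 slots to fill and no one can take more than 4, so at least ⌈5/4⌉ = 2 assistants are needed.
Reyes and Huang alone can cover everything: Feb 14→Reyes, Feb 15→Huang, Feb 16→Reyes, Feb 17→Reyes, Feb 18→Huang.

2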